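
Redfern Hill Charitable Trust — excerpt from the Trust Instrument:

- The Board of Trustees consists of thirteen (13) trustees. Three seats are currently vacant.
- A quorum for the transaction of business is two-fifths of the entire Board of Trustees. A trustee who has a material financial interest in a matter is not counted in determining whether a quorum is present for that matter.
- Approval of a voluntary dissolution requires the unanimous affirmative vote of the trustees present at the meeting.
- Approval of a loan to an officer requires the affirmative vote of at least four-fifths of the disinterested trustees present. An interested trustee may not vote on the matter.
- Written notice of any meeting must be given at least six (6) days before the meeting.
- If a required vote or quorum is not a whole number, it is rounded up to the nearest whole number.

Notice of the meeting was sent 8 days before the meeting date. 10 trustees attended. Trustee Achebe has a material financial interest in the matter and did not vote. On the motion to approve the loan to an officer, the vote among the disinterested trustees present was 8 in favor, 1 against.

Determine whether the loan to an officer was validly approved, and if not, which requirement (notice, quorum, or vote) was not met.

Notice: 8 days given; 6 required (8 ≥ 6). Satisfied.
Quorum: 10 present, but the 1 interested trustee does not count, leaving 9. Quorum is 6. Satisfied.
Vote: the loan to an officer requires four-fifths of the disinterested trustees present (10 − 1 = 9). 4/5 of 9 = 7.20, rounded up to 8, so 8 affirmative votes are needed; 8 voted in favor. Satisfied.

Valid — all requirements satisfied.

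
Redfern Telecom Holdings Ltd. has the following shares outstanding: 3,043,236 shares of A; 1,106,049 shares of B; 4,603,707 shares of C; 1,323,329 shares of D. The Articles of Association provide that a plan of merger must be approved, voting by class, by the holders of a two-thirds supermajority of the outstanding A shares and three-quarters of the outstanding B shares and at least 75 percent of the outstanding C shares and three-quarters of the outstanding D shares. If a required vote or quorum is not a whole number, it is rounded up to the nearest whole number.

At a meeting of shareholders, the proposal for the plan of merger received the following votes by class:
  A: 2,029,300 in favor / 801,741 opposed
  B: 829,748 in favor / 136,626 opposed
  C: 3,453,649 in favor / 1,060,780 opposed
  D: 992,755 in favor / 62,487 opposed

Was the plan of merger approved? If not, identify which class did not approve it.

A: 2/3 of 3043236 = 2028824; 2,028,824 required, 2,029,300 in favor — approved.
B: 3/4 of 1106049 = 829536.75, rounded up to 829537; 829,537 required, 829,748 in favor — approved.
C: 3/4 of 4603707 = 3452780.25, rounded up to 3452781; 3,452,781 required, 3,453,649 in favor — approved.
D: 3/4 of 1323329 = 992496.75, rounded up to 992497; 992,497 required, 992,755 in favor — approved.

Approved — every class gave the required vote.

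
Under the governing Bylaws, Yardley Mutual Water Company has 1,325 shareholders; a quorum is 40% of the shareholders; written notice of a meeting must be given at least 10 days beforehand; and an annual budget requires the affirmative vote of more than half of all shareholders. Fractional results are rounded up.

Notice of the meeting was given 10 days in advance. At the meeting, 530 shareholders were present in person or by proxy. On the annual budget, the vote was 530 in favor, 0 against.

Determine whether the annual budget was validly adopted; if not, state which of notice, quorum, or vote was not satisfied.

Notice: 10 days given; 10 required. Satisfied.
Quorum: 40% of 1,325 = 530; 530 present. Satisfied.
Vote: requires a majority of all shareholders (1,325); a majority of 1325 is 663, so 663 needed; 530 in favor. Not satisfied.

Invalid — vote requirement not satisfied.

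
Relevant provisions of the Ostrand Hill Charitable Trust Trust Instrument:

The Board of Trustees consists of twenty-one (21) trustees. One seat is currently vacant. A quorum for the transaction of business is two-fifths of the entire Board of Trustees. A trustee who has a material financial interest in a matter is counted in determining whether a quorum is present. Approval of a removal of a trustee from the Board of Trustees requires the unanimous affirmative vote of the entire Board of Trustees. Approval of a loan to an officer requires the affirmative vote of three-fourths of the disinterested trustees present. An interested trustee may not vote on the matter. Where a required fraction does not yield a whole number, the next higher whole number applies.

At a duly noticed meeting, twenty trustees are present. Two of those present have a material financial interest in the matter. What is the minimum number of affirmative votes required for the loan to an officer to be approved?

The loan to an officer requires three-fourths of the disinterested trustees present (20 − 2 = 18).
3/4 of 18 = 13.50, rounded up to 14.

14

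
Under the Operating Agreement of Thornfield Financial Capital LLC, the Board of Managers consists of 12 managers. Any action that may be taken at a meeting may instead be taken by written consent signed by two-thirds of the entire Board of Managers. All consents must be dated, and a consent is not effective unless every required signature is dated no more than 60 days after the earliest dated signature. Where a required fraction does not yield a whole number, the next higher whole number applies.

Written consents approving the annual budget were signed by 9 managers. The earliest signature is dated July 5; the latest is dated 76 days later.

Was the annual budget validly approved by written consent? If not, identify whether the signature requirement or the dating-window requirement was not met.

Signatures required: two-thirds of 12 — 2/3 of 12 = 8, so 8 needed; 9 signed. Sufficient.
Dating window: the latest signature is 76 days after the earliest; the limit is 60 days. Outside the window.

Not effective — dating-window requirement not satisfied.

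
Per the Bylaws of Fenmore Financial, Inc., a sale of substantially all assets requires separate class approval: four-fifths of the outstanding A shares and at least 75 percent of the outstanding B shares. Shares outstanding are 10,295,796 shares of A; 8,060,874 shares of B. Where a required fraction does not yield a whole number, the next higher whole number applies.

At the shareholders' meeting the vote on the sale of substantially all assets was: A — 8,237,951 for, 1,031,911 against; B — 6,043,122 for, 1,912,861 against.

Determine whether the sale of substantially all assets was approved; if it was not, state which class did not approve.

Not approved — the B shares did not give the required vote.

A: 4/5 of 10295796 = 8236636.80, rounded up to 8236637; 8,236,637 required, 8,237,951 in favor — approved.
B: 3/4 of 8060874 = 6045655.50, rounded up to 6045656; 6,045,656 required, 6,043,122 in favor — not approved.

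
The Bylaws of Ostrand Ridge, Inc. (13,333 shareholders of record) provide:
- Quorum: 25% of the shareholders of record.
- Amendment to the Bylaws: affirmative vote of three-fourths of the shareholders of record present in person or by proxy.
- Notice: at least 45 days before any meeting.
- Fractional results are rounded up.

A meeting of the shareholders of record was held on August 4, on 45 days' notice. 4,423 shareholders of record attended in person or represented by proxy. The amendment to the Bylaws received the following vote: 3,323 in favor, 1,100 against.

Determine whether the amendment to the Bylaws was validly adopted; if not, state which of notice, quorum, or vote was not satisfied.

Valid — all requirements satisfied.

Notice: 45 days given; 45 required. Satisfied.
Quorum: 25% of 13,333 = 3,333.25, rounded up to 3,334; 4,423 present. Satisfied.
Vote: requires three-fourths of those present (4,423); 3/4 of 4423 = 3317.25, rounded up to 3318, so 3,318 needed; 3,323 in favor. Satisfied.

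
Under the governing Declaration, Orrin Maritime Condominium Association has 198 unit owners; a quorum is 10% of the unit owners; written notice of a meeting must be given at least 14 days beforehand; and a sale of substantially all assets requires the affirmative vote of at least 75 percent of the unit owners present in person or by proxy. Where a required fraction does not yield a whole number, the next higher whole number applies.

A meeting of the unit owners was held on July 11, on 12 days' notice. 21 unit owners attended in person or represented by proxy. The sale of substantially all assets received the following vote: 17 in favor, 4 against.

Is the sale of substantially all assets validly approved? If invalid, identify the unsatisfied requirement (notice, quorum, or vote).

Notice: 12 days given; 14 required. Not satisfied.
Quorum: 10% of 198 = 19.80, rounded up to 20; 21 present. Satisfied.
Vote: requires three-fourths of those present (21); 3/4 of 21 = 15.75, rounded up to 16, so 16 needed; 17 in favor. Satisfied.

Invalid — notice requirement not satisfied.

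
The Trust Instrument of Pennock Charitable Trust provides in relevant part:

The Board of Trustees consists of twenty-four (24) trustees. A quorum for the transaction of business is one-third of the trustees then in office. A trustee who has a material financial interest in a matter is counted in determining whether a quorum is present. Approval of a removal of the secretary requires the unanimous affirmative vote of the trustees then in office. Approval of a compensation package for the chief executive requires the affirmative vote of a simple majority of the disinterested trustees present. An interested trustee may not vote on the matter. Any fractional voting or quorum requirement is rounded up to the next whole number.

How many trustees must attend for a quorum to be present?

1/3 of 24 = 8.

8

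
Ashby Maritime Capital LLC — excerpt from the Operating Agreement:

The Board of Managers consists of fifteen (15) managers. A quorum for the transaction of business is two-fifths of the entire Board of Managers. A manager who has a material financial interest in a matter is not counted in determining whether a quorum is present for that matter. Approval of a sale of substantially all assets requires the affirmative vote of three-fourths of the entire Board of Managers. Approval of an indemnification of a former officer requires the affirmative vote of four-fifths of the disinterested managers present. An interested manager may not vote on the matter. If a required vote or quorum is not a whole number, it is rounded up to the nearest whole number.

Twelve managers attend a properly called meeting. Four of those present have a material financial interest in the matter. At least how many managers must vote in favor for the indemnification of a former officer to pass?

The indemnification of a former officer requires four-fifths of the disinterested managers present (12 − 4 = 8).
4/5 of 8 = 6.40, rounded up to 7.

7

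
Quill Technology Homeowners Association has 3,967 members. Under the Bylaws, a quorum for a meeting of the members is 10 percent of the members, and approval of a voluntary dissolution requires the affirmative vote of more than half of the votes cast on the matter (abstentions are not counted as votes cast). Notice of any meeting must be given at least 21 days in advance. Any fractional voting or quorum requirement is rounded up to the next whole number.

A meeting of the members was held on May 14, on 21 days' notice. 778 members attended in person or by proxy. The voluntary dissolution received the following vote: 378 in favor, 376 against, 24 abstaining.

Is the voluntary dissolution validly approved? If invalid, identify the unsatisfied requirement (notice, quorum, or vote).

Valid — all requirements satisfied.

Notice: 21 days given; 21 required. Satisfied.
Quorum: 10% of 3,967 = 396.70, rounded up to 397; 778 present. Satisfied.
Vote: requires a majority of the votes cast (778 − 24 abstaining = 754); a majority of 754 is 378, so 378 needed; 378 in favor. Satisfied.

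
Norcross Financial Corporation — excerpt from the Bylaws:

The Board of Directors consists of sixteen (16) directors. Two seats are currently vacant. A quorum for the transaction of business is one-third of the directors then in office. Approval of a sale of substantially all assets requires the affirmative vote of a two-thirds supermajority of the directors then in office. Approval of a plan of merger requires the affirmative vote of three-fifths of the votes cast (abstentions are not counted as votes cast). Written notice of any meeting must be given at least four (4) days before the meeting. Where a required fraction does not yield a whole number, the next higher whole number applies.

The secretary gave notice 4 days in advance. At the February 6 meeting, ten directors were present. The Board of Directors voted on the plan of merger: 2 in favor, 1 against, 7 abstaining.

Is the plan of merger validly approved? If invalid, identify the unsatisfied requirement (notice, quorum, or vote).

Valid — all requirements satisfied.

Notice: 4 days given; 4 required (4 ≥ 4). Satisfied.
Quorum: 10 present; quorum is 5. Satisfied.
Vote: the plan of merger requires three-fifths of the votes cast (10 present − 7 abstaining = 3). 3/5 of 3 = 1.80, rounded up to 2, so 2 affirmative votes are needed; 2 voted in favor. Satisfied.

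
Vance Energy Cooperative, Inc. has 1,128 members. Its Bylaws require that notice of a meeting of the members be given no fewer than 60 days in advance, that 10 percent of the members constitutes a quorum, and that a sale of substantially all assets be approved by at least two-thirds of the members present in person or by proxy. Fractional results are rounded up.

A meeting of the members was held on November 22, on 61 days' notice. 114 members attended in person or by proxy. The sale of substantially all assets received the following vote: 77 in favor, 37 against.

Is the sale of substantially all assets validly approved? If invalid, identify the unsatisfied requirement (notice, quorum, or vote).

Valid — all requirements satisfied.

Notice: 61 days given; 60 required. Satisfied.
Quorum: 10% of 1,128 = 112.80, rounded up to 113; 114 present. Satisfied.
Vote: requires two-thirds of those present (114); 2/3 of 114 = 76, so 76 needed; 77 in favor. Satisfied.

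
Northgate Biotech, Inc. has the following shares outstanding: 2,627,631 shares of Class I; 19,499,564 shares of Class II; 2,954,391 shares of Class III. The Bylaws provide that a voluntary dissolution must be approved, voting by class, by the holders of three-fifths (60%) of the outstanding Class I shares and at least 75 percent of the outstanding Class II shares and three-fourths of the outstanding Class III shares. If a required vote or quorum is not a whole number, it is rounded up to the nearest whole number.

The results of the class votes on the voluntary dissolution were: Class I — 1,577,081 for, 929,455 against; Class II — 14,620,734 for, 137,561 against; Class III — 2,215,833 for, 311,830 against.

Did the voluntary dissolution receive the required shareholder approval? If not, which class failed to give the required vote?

Class I: 3/5 of 2627631 = 1576578.60, rounded up to 1576579; 1,576,579 required, 1,577,081 in favor — approved.
Class II: 3/4 of 19499564 = 14624673; 14,624,673 required, 14,620,734 in favor — not approved.
Class III: 3/4 of 2954391 = 2215793.25, rounded up to 2215794; 2,215,794 required, 2,215,833 in favor — approved.

Not approved — the Class II shares did not give the required vote.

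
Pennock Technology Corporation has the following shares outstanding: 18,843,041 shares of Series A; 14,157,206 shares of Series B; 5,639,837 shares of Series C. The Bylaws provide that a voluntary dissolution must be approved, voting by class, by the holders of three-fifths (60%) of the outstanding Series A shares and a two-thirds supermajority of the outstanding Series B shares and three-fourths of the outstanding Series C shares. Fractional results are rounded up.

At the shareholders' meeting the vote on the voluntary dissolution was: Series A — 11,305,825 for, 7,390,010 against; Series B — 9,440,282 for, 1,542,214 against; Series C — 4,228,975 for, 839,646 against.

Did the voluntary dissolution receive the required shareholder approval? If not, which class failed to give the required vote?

Series A: 3/5 of 18843041 = 11305824.60, rounded up to 11305825; 11,305,825 required, 11,305,825 in favor — approved.
Series B: 2/3 of 14157206 = 9438137.33, rounded up to 9438138; 9,438,138 required, 9,440,282 in favor — approved.
Series C: 3/4 of 5639837 = 4229877.75, rounded up to 4229878; 4,229,878 required, 4,228,975 in favor — not approved.

Not approved — the Series C shares did not give the required vote.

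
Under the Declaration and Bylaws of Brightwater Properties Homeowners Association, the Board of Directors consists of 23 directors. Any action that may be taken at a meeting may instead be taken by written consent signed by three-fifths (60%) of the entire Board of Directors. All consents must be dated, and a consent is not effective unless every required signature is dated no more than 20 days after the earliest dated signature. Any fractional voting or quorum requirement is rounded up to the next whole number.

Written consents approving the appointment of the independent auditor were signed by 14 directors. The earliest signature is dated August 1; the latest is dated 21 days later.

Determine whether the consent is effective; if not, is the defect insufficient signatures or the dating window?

Signatures required: three-fifths (60%) of 23 — 3/5 of 23 = 13.80, rounded up to 14, so 14 needed; 14 signed. Sufficient.
Dating window: the latest signature is 21 days after the earliest; the limit is 20 days. Outside the window.

Not effective — dating-window requirement not satisfied.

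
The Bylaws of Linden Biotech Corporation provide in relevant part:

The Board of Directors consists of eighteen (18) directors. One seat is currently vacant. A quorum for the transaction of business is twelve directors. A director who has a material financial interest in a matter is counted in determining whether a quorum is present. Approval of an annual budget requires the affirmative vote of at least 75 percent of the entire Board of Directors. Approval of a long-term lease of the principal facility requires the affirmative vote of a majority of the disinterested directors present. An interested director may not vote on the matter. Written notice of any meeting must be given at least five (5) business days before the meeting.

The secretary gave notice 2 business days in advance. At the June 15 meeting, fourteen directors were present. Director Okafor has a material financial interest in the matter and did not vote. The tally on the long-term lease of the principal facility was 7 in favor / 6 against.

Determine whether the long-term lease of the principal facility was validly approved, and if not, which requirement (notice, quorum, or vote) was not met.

Invalid — notice requirement not satisfied.

Notice: 2 business days given; 5 required (2 < 5). Not satisfied.
Quorum: 14 present (interested directors count toward quorum); quorum is 12. Satisfied.
Vote: the long-term lease of the principal facility requires a majority of the disinterested directors present (14 − 1 = 13). A majority of 13 is 7, so 7 affirmative votes are needed; 7 voted in favor. Satisfied.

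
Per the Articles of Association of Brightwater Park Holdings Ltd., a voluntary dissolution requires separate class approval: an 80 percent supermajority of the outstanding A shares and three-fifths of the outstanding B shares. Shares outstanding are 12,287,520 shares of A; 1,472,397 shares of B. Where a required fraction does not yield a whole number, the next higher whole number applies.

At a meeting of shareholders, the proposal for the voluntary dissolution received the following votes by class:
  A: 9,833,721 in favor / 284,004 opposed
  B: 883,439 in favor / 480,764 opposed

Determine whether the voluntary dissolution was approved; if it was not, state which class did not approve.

A: 4/5 of 12287520 = 9830016; 9,830,016 required, 9,833,721 in favor — approved.
B: 3/5 of 1472397 = 883438.20, rounded up to 883439; 883,439 required, 883,439 in favor — approved.

Approved — every class gave the required vote.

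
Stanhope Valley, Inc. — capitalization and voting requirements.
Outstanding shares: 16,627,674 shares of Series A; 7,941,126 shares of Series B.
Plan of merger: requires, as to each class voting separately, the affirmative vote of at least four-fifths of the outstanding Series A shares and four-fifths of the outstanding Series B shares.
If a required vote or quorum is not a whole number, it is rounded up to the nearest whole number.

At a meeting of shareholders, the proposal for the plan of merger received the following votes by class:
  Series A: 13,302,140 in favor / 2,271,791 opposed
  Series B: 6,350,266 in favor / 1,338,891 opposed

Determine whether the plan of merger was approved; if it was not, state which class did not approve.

Series A: 4/5 of 16627674 = 13302139.20, rounded up to 13302140; 13,302,140 required, 13,302,140 in favor — approved.
Series B: 4/5 of 7941126 = 6352900.80, rounded up to 6352901; 6,352,901 required, 6,350,266 in favor — not approved.

Not approved — the Series B shares did not give the required vote.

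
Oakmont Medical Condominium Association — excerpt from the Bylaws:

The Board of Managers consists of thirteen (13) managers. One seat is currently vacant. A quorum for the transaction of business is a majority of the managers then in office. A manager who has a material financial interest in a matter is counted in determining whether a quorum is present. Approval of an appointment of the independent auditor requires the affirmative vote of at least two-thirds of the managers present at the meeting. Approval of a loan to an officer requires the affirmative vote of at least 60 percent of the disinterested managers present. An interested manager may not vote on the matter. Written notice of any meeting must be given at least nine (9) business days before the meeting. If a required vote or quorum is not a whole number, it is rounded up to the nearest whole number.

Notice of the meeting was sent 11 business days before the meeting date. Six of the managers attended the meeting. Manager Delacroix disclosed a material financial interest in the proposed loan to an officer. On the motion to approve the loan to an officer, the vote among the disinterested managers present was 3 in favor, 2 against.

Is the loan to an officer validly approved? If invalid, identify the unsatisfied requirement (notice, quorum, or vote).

Notice: 11 business days given; 9 required (11 ≥ 9). Satisfied.
Quorum: 6 present (interested managers count toward quorum); quorum is 7. Not satisfied.
Vote: the loan to an officer requires three-fifths of the disinterested managers present (6 − 1 = 5). 3/5 of 5 = 3, so 3 affirmative votes are needed; 3 voted in favor. Satisfied. (Moot — without a quorum no business can be validly transacted.)

Invalid — quorum requirement not satisfied.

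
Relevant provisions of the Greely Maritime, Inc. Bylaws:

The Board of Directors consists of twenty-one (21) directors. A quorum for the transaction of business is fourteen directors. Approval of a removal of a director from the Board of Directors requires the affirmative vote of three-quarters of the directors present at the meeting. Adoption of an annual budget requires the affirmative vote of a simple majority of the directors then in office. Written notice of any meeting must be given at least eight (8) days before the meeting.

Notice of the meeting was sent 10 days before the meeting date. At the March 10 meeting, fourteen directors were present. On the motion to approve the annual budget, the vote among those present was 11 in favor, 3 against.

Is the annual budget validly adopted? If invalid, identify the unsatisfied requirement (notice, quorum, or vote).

Valid — all requirements satisfied.

Notice: 10 days given; 8 required (10 ≥ 8). Satisfied.
Quorum: 14 present; quorum is 14. Satisfied.
Vote: the annual budget requires a majority of the directors then in office (21). A majority of 21 is 11, so 11 affirmative votes are needed; 11 voted in favor. Satisfied.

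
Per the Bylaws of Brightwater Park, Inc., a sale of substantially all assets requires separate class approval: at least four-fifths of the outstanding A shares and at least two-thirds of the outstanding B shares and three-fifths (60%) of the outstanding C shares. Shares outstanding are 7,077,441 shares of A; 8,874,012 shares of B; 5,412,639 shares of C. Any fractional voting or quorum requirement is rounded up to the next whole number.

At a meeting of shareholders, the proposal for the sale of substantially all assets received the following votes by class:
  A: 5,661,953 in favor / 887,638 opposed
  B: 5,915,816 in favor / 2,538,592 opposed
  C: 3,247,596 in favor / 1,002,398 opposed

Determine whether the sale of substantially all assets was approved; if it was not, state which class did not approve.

Not approved — the B shares did not give the required vote.

A: 4/5 of 7077441 = 5661952.80, rounded up to 5661953; 5,661,953 required, 5,661,953 in favor — approved.
B: 2/3 of 8874012 = 5916008; 5,916,008 required, 5,915,816 in favor — not approved.
C: 3/5 of 5412639 = 3247583.40, rounded up to 3247584; 3,247,584 required, 3,247,596 in favor — approved.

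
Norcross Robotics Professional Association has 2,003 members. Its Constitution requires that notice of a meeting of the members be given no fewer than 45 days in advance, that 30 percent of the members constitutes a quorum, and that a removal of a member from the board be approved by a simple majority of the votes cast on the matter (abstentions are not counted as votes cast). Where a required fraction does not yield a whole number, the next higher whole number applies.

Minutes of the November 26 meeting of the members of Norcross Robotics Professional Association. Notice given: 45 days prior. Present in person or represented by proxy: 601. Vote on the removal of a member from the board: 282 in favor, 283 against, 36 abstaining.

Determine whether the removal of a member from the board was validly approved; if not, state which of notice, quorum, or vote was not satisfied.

Notice: 45 days given; 45 required. Satisfied.
Quorum: 30% of 2,003 = 600.90, rounded up to 601; 601 present. Satisfied.
Vote: requires a majority of the votes cast (601 − 36 abstaining = 565); a majority of 565 is 283, so 283 needed; 282 in favor. Not satisfied.

Invalid — vote requirement not satisfied.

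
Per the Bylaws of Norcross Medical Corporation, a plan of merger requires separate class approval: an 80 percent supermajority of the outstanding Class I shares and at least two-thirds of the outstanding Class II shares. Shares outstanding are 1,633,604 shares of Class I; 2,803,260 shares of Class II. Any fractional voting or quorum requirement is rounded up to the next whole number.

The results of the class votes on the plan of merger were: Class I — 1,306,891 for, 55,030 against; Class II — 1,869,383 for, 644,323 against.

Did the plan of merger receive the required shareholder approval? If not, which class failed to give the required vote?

Approved — every class gave the required vote.

Class I: 4/5 of 1633604 = 1306883.20, rounded up to 1306884; 1,306,884 required, 1,306,891 in favor — approved.
Class II: 2/3 of 2803260 = 1868840; 1,868,840 required, 1,869,383 in favor — approved.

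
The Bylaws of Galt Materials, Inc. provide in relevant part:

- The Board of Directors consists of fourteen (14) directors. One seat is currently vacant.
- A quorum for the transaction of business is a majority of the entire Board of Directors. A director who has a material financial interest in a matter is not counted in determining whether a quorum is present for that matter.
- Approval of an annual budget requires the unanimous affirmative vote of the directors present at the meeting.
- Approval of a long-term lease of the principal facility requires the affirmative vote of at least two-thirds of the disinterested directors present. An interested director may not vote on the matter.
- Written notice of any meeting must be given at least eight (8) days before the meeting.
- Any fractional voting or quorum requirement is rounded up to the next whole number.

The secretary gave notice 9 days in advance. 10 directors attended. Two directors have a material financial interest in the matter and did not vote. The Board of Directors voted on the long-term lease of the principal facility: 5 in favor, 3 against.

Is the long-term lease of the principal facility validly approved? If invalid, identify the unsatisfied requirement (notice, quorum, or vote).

Invalid — vote requirement not satisfied.

Notice: 9 days given; 8 required (9 ≥ 8). Satisfied.
Quorum: 10 present, but the 2 interested directors do not count, leaving 8. Quorum is 8. Satisfied.
Vote: the long-term lease of the principal facility requires two-thirds of the disinterested directors present (10 − 2 = 8). 2/3 of 8 = 5.33, rounded up to 6, so 6 affirmative votes are needed; 5 voted in favor. Not satisfied.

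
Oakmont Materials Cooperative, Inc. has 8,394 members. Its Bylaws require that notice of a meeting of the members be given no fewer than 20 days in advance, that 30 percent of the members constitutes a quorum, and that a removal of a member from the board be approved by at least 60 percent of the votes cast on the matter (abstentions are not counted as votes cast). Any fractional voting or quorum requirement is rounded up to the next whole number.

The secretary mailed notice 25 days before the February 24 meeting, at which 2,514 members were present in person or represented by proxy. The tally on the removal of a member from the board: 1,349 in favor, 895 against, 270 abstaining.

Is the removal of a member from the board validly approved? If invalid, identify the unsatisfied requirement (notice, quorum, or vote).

Invalid — quorum requirement not satisfied.

Notice: 25 days given; 20 required. Satisfied.
Quorum: 30% of 8,394 = 2,518.20, rounded up to 2,519; 2,514 present. Not satisfied.
Vote: requires three-fifths of the votes cast (2,514 − 270 abstaining = 2,244); 3/5 of 2244 = 1346.40, rounded up to 1347, so 1,347 needed; 1,349 in favor. Satisfied.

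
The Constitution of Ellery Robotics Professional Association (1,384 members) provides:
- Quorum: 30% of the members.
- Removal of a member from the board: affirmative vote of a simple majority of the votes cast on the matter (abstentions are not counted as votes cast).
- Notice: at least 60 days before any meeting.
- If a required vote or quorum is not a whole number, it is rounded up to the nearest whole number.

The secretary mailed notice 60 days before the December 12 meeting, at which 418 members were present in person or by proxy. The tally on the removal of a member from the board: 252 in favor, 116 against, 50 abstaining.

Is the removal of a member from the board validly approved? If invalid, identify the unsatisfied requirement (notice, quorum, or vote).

Notice: 60 days given; 60 required. Satisfied.
Quorum: 30% of 1,384 = 415.20, rounded up to 416; 418 present. Satisfied.
Vote: requires a majority of the votes cast (418 − 50 abstaining = 368); a majority of 368 is 185, so 185 needed; 252 in favor. Satisfied.

Valid — all requirements satisfied.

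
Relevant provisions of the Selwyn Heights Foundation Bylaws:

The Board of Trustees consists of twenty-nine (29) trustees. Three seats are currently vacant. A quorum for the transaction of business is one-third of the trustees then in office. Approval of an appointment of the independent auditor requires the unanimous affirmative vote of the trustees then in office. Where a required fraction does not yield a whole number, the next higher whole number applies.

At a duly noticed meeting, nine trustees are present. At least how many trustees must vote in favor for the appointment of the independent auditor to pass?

The appointment of the independent auditor requires the unanimous vote of the trustees then in office (26).
Unanimous means all 26.
(Only 9 can vote, so the appointment of the independent auditor cannot pass at this meeting, but the required vote is still 26.)

26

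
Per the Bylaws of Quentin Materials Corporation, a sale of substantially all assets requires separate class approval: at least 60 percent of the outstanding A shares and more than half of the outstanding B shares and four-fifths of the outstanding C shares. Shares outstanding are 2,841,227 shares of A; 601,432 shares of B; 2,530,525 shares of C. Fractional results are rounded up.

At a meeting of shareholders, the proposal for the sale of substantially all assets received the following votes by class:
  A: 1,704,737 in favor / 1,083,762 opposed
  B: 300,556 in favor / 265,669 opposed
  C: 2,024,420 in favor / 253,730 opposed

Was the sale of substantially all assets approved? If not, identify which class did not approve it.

A: 3/5 of 2841227 = 1704736.20, rounded up to 1704737; 1,704,737 required, 1,704,737 in favor — approved.
B: a majority of 601432 is 300717; 300,717 required, 300,556 in favor — not approved.
C: 4/5 of 2530525 = 2024420; 2,024,420 required, 2,024,420 in favor — approved.

Not approved — the B shares did not give the required vote.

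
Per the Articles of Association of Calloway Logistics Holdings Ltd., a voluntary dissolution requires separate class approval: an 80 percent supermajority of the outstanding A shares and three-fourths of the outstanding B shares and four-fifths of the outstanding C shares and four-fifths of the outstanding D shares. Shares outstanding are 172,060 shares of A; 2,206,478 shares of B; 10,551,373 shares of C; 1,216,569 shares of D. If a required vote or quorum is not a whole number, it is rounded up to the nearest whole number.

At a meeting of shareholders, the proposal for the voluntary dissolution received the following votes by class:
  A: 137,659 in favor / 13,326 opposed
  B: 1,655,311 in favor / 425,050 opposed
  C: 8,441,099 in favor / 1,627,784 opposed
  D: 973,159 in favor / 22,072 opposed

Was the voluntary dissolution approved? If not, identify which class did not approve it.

Not approved — the D shares did not give the required vote.

A: 4/5 of 172060 = 137648; 137,648 required, 137,659 in favor — approved.
B: 3/4 of 2206478 = 1654858.50, rounded up to 1654859; 1,654,859 required, 1,655,311 in favor — approved.
C: 4/5 of 10551373 = 8441098.40, rounded up to 8441099; 8,441,099 required, 8,441,099 in favor — approved.
D: 4/5 of 1216569 = 973255.20, rounded up to 973256; 973,256 required, 973,159 in favor — not approved.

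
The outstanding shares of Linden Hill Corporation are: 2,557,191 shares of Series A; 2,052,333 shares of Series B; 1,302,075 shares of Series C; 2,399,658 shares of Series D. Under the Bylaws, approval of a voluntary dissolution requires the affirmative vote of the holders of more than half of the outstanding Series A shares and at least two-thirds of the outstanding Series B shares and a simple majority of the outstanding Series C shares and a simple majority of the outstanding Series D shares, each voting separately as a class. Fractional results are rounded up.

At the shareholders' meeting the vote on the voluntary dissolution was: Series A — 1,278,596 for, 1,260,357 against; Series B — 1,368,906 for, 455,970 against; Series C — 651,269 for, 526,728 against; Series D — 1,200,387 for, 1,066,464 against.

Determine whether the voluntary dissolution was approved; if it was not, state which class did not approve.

Series A: a majority of 2557191 is 1278596; 1,278,596 required, 1,278,596 in favor — approved.
Series B: 2/3 of 2052333 = 1368222; 1,368,222 required, 1,368,906 in favor — approved.
Series C: a majority of 1302075 is 651038; 651,038 required, 651,269 in favor — approved.
Series D: a majority of 2399658 is 1199830; 1,199,830 required, 1,200,387 in favor — approved.

Approved — every class gave the required vote.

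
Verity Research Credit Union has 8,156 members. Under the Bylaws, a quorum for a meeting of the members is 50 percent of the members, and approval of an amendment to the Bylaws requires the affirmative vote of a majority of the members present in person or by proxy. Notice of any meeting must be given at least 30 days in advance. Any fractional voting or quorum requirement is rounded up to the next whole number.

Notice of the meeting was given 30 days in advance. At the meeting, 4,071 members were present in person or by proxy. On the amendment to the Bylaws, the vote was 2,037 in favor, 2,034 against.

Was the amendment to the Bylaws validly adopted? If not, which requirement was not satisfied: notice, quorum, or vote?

Invalid — quorum requirement not satisfied.

Notice: 30 days given; 30 required. Satisfied.
Quorum: 50% of 8,156 = 4,078; 4,071 present. Not satisfied.
Vote: requires a majority of those present (4,071); a majority of 4071 is 2036, so 2,036 needed; 2,037 in favor. Satisfied.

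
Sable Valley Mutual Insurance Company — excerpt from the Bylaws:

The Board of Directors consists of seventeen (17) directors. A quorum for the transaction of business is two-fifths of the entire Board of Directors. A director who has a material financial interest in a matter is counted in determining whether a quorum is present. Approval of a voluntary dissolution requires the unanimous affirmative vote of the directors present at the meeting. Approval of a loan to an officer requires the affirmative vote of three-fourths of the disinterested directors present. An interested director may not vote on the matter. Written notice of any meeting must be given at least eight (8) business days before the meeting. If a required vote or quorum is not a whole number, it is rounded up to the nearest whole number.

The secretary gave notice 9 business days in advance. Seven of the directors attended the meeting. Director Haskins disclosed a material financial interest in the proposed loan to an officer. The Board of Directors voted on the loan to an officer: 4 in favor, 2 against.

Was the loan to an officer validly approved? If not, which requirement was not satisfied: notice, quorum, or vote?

Invalid — vote requirement not satisfied.

Notice: 9 business days given; 8 required (9 ≥ 8). Satisfied.
Quorum: 7 present (interested directors count toward quorum); quorum is 7. Satisfied.
Vote: the loan to an officer requires three-fourths of the disinterested directors present (7 − 1 = 6). 3/4 of 6 = 4.50, rounded up to 5, so 5 affirmative votes are needed; 4 voted in favor. Not satisfied.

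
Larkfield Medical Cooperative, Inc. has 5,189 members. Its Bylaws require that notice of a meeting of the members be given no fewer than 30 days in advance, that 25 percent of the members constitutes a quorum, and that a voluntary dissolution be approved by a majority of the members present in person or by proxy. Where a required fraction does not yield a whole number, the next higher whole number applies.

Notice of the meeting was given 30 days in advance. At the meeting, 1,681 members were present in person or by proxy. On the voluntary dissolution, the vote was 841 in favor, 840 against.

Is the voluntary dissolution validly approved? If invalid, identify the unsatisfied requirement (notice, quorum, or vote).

Notice: 30 days given; 30 required. Satisfied.
Quorum: 25% of 5,189 = 1,297.25, rounded up to 1,298; 1,681 present. Satisfied.
Vote: requires a majority of those present (1,681); a majority of 1681 is 841, so 841 needed; 841 in favor. Satisfied.

Valid — all requirements satisfied.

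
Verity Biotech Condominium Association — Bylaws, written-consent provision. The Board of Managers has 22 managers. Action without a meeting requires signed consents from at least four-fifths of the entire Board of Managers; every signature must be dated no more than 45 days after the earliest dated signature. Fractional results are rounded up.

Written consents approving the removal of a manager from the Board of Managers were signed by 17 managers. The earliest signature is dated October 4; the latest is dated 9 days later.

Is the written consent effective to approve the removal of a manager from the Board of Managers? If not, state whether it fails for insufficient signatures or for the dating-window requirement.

Signatures required: at least four-fifths of 22 — 4/5 of 22 = 17.60, rounded up to 18, so 18 needed; 17 signed. Insufficient.
Dating window: the latest signature is 9 days after the earliest; the limit is 45 days. Within the window.

Not effective — insufficient signatures.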